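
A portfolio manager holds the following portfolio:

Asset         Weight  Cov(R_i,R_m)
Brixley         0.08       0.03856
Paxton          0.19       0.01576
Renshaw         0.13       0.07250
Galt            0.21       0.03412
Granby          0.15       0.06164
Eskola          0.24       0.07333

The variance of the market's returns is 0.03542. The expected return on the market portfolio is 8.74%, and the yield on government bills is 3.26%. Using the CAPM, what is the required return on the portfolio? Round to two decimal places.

β_Brixley = 0.03856 / 0.03542 = 1.0887
β_Paxton = 0.01576 / 0.03542 = 0.4449
β_Renshaw = 0.07250 / 0.03542 = 2.0469
β_Galt = 0.03412 / 0.03542 = 0.9633
β_Granby = 0.06164 / 0.03542 = 1.7403
β_Eskola = 0.07333 / 0.03542 = 2.0703
β_P = Σ w_i β_i = 0.08×1.0887 + 0.19×0.4449 + 0.13×2.0469 + 0.21×0.9633 + 0.15×1.7403 + 0.24×2.0703 = 1.3979
MRP = 8.74% − 3.26% = 5.48%
E(R_P) = R_f + β_P × MRP = 3.26% + 1.3979 × 5.48% = 10.92%

10.92%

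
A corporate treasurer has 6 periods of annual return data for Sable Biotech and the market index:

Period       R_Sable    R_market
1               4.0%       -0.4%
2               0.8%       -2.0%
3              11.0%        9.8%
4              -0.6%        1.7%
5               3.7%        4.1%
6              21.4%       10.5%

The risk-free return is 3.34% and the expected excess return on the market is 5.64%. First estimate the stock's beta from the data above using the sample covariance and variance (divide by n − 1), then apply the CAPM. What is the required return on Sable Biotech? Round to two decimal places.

Mean R_i = (4.0 + 0.8 + 11.0 − 0.6 + 3.7 + 21.4) / 6 = 6.7167%
Mean R_m = (-0.4 − 2.0 + 9.8 + 1.7 + 4.1 + 10.5) / 6 = 3.9500%
Σ(R_i − R̄_i)(R_m − R̄_m) = 184.2650  ⇒  Cov = 184.2650 / 5 = 36.8530
Σ(R_m − R̄_m)² = 136.5350  ⇒  Var(R_m) = 136.5350 / 5 = 27.3070
β = Cov / Var(R_m) = 36.8530 / 27.3070 = 1.3496
E(R) = R_f + β × MRP = 3.34% + 1.3496 × 5.64% = 10.95%

10.95%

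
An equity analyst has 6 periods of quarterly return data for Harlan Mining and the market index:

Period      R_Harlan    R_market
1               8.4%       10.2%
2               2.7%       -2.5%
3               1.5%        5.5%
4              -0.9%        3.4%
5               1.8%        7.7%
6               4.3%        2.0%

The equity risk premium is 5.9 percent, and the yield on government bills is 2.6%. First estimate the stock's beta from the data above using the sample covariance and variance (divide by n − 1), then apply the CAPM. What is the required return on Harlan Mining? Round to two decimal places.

4.28%

Mean R_i = (8.4 + 2.7 + 1.5 − 0.9 + 1.8 + 4.3) / 6 = 2.9667%
Mean R_m = (10.2 − 2.5 + 5.5 + 3.4 + 7.7 + 2.0) / 6 = 4.3833%
Σ(R_i − R̄_i)(R_m − R̄_m) = 28.5567  ⇒  Cov = 28.5567 / 5 = 5.7113
Σ(R_m − R̄_m)² = 100.1083  ⇒  Var(R_m) = 100.1083 / 5 = 20.0217
β = Cov / Var(R_m) = 5.7113 / 20.0217 = 0.2853
E(R) = R_f + β × MRP = 2.6% + 0.2853 × 5.9% = 4.28%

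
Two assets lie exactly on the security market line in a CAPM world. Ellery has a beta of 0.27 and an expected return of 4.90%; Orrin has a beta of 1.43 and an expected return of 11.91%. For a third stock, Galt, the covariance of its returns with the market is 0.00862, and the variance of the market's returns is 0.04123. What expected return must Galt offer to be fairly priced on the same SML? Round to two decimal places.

MRP = (11.91% − 4.90%) / (1.43 − 0.27) = 6.0431%
R_f = 4.90% − 0.27 × 6.0431% = 3.2684%
β_Galt = Cov / Var(R_m) = 0.00862 / 0.04123 = 0.2091
E(R_Galt) = R_f + β × MRP = 3.2684% + 0.2091 × 6.0431% = 4.53%

4.53%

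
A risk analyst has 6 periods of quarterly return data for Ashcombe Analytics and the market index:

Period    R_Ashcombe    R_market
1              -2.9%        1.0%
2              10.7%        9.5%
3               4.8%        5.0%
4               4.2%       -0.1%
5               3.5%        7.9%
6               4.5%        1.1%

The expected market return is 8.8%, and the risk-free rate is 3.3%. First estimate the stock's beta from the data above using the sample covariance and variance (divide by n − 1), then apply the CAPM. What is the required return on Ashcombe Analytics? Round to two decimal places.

Mean R_i = (-2.9 + 10.7 + 4.8 + 4.2 + 3.5 + 4.5) / 6 = 4.1333%
Mean R_m = (1.0 + 9.5 + 5.0 − 0.1 + 7.9 + 1.1) / 6 = 4.0667%
Σ(R_i − R̄_i)(R_m − R̄_m) = 54.0767  ⇒  Cov = 54.0767 / 5 = 10.8153
Σ(R_m − R̄_m)² = 80.6533  ⇒  Var(R_m) = 80.6533 / 5 = 16.1307
β = Cov / Var(R_m) = 10.8153 / 16.1307 = 0.6705
MRP = 8.8% − 3.3% = 5.50%
E(R) = R_f + β × MRP = 3.3% + 0.6705 × 5.5% = 6.99%

6.99%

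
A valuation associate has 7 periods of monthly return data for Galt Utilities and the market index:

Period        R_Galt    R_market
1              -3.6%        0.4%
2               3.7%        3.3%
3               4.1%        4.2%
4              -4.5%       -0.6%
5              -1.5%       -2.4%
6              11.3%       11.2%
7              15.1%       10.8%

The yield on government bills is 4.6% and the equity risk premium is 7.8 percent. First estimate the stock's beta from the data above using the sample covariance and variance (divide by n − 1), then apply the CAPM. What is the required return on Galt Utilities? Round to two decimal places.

14.91%

Mean R_i = (-3.6 + 3.7 + 4.1 − 4.5 − 1.5 + 11.3 + 15.1) / 7 = 3.5143%
Mean R_m = (0.4 + 3.3 + 4.2 − 0.6 − 2.4 + 11.2 + 10.8) / 7 = 3.8429%
Σ(R_i − R̄_i)(R_m − R̄_m) = 229.3957  ⇒  Cov = 229.3957 / 6 = 38.2326
Σ(R_m − R̄_m)² = 173.5171  ⇒  Var(R_m) = 173.5171 / 6 = 28.9195
β = Cov / Var(R_m) = 38.2326 / 28.9195 = 1.3220
E(R) = R_f + β × MRP = 4.6% + 1.3220 × 7.8% = 14.91%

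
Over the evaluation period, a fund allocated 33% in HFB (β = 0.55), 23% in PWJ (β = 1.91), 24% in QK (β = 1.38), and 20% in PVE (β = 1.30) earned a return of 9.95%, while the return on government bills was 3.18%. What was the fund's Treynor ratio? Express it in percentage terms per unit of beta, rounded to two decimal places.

5.59%

β_P = 0.33×0.55 + 0.23×1.91 + 0.24×1.38 + 0.20×1.30 = 1.2120
Treynor = (R_P − R_f) / β_P = (9.95% − 3.18%) / 1.2120 = 6.77% / 1.2120 = 5.59%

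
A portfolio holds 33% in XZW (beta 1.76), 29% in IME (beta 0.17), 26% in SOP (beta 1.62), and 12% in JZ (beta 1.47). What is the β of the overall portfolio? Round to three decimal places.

1.228

β_P = Σ w_i β_i = 0.33×1.76 + 0.29×0.17 + 0.26×1.62 + 0.12×1.47 = 1.2277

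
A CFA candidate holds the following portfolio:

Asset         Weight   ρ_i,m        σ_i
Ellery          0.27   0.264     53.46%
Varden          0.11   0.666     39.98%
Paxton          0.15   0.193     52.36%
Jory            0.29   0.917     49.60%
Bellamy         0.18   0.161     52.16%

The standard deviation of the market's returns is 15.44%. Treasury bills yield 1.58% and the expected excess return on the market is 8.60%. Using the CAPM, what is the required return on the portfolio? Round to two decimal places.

β_Ellery = 0.264 × 53.46% / 15.44% = 0.9141
β_Varden = 0.666 × 39.98% / 15.44% = 1.7245
β_Paxton = 0.193 × 52.36% / 15.44% = 0.6545
β_Jory = 0.917 × 49.60% / 15.44% = 2.9458
β_Bellamy = 0.161 × 52.16% / 15.44% = 0.5439
β_P = Σ w_i β_i = 0.27×0.9141 + 0.11×1.7245 + 0.15×0.6545 + 0.29×2.9458 + 0.18×0.5439 = 1.4869
E(R_P) = R_f + β_P × MRP = 1.58% + 1.4869 × 8.60% = 14.37%

14.37%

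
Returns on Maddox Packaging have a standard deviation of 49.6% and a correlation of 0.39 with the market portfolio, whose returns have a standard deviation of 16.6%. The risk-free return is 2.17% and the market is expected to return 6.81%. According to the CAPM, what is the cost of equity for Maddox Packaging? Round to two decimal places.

β = ρ × σ_i / σ_m = 0.39 × 49.6% / 16.6% = 1.1653
MRP = 6.81% − 2.17% = 4.64%
E(R) = 2.17% + 1.1653 × 4.64% = 7.58%

7.58%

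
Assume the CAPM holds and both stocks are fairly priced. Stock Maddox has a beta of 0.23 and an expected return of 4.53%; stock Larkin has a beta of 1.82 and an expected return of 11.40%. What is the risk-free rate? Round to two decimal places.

3.54%

Both satisfy E(R) = R_f + β·MRP, so the slope of the SML is
MRP = (11.40% − 4.53%) / (1.82 − 0.23) = 6.87% / 1.59 = 4.3208%
R_f = E(R_Maddox) − β_Maddox·MRP = 4.53% − 0.23 × 4.3208% = 3.5362%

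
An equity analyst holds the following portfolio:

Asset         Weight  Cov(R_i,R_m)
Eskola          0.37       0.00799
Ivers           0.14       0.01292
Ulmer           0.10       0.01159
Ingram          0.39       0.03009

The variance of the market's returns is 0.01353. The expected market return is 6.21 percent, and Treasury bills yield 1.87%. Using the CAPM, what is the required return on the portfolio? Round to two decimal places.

β_Eskola = 0.00799 / 0.01353 = 0.5905
β_Ivers = 0.01292 / 0.01353 = 0.9549
β_Ulmer = 0.01159 / 0.01353 = 0.8566
β_Ingram = 0.03009 / 0.01353 = 2.2239
β_P = Σ w_i β_i = 0.37×0.5905 + 0.14×0.9549 + 0.10×0.8566 + 0.39×2.2239 = 1.3052
MRP = 6.21% − 1.87% = 4.34%
E(R_P) = R_f + β_P × MRP = 1.87% + 1.3052 × 4.34% = 7.53%

7.53%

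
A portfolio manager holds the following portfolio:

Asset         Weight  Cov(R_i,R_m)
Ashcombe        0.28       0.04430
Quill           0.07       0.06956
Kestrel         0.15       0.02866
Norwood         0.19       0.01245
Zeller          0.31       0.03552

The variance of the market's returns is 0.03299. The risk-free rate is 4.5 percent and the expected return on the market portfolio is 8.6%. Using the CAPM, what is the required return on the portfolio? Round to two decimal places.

8.84%

β_Ashcombe = 0.04430 / 0.03299 = 1.3428
β_Quill = 0.06956 / 0.03299 = 2.1085
β_Kestrel = 0.02866 / 0.03299 = 0.8687
β_Norwood = 0.01245 / 0.03299 = 0.3774
β_Zeller = 0.03552 / 0.03299 = 1.0767
β_P = Σ w_i β_i = 0.28×1.3428 + 0.07×2.1085 + 0.15×0.8687 + 0.19×0.3774 + 0.31×1.0767 = 1.0594
MRP = 8.6% − 4.5% = 4.10%
E(R_P) = R_f + β_P × MRP = 4.5% + 1.0594 × 4.1% = 8.84%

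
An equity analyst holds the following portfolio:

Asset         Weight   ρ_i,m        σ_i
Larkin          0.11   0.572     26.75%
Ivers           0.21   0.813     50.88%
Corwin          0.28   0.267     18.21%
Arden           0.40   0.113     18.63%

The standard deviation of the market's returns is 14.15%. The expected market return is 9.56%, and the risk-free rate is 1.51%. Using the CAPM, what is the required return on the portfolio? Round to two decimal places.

β_Larkin = 0.572 × 26.75% / 14.15% = 1.0813
β_Ivers = 0.813 × 50.88% / 14.15% = 2.9234
β_Corwin = 0.267 × 18.21% / 14.15% = 0.3436
β_Arden = 0.113 × 18.63% / 14.15% = 0.1488
β_P = Σ w_i β_i = 0.11×1.0813 + 0.21×2.9234 + 0.28×0.3436 + 0.40×0.1488 = 0.8886
MRP = 9.56% − 1.51% = 8.05%
E(R_P) = R_f + β_P × MRP = 1.51% + 0.8886 × 8.05% = 8.66%

8.66%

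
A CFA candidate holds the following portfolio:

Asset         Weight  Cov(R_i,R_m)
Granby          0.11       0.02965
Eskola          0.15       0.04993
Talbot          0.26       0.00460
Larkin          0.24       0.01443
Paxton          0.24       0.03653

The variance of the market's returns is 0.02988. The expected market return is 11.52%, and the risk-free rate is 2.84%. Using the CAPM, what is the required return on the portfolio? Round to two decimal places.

β_Granby = 0.02965 / 0.02988 = 0.9923
β_Eskola = 0.04993 / 0.02988 = 1.6710
β_Talbot = 0.00460 / 0.02988 = 0.1539
β_Larkin = 0.01443 / 0.02988 = 0.4829
β_Paxton = 0.03653 / 0.02988 = 1.2226
β_P = Σ w_i β_i = 0.11×0.9923 + 0.15×1.6710 + 0.26×0.1539 + 0.24×0.4829 + 0.24×1.2226 = 0.8091
MRP = 11.52% − 2.84% = 8.68%
E(R_P) = R_f + β_P × MRP = 2.84% + 0.8091 × 8.68% = 9.86%

9.86%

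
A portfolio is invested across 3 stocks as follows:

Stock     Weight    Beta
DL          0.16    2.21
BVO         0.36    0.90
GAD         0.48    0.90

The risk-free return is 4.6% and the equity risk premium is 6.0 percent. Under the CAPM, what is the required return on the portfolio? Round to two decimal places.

11.26%

β_P = Σ w_i β_i = 0.16×2.21 + 0.36×0.90 + 0.48×0.90 = 1.1096
E(R_P) = R_f + β_P × MRP = 4.6% + 1.1096 × 6.0% = 11.26%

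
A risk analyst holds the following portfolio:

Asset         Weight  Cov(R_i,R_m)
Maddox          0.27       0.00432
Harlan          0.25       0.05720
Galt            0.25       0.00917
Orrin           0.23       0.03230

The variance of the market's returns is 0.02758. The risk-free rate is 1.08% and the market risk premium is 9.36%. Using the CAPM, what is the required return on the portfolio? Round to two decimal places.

β_Maddox = 0.00432 / 0.02758 = 0.1566
β_Harlan = 0.05720 / 0.02758 = 2.0740
β_Galt = 0.00917 / 0.02758 = 0.3325
β_Orrin = 0.03230 / 0.02758 = 1.1711
β_P = Σ w_i β_i = 0.27×0.1566 + 0.25×2.0740 + 0.25×0.3325 + 0.23×1.1711 = 0.9133
E(R_P) = R_f + β_P × MRP = 1.08% + 0.9133 × 9.36% = 9.63%

9.63%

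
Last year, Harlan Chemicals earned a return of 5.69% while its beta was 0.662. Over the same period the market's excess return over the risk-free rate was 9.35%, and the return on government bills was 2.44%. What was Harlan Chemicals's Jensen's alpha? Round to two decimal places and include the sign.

-2.94%

CAPM benchmark = R_f + β(R_m − R_f) = 2.44% + 0.662 × 9.35% = 8.62970%
α = actual − benchmark = 5.69% − 8.62970% = -2.94%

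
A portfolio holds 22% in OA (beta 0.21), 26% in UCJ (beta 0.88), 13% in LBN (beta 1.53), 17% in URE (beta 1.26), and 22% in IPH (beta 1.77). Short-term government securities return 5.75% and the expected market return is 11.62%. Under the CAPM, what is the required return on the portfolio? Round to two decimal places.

β_P = Σ w_i β_i = 0.22×0.21 + 0.26×0.88 + 0.13×1.53 + 0.17×1.26 + 0.22×1.77 = 1.0775
MRP = 11.62% − 5.75% = 5.87%
E(R_P) = R_f + β_P × MRP = 5.75% + 1.0775 × 5.87% = 12.07%

12.07%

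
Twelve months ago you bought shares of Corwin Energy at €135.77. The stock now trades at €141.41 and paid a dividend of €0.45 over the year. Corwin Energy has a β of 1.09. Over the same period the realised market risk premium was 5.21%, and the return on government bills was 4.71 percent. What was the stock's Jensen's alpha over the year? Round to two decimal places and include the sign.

Realised HPR = (P1 + D1 − P0) / P0 = (141.41 + 0.45 − 135.77) / 135.77 = 6.09 / 135.77 = 4.4855%
CAPM required = R_f + β·MRP = 4.71% + 1.09 × 5.21% = 10.3889%
α = realised − required = 4.4855% − 10.3889% = -5.90%

-5.90%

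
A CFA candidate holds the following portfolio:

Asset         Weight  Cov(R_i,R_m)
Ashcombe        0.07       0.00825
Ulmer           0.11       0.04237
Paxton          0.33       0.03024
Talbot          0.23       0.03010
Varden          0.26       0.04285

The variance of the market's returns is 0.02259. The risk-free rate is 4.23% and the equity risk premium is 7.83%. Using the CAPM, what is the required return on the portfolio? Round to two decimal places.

β_Ashcombe = 0.00825 / 0.02259 = 0.3652
β_Ulmer = 0.04237 / 0.02259 = 1.8756
β_Paxton = 0.03024 / 0.02259 = 1.3386
β_Talbot = 0.03010 / 0.02259 = 1.3324
β_Varden = 0.04285 / 0.02259 = 1.8969
β_P = Σ w_i β_i = 0.07×0.3652 + 0.11×1.8756 + 0.33×1.3386 + 0.23×1.3324 + 0.26×1.8969 = 1.4733
E(R_P) = R_f + β_P × MRP = 4.23% + 1.4733 × 7.83% = 15.77%

15.77%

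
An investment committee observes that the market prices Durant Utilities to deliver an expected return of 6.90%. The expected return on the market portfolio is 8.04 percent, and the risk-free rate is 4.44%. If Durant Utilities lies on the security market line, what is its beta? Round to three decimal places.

0.683

MRP = 8.04% − 4.44% = 3.60%
β = (E(R) − R_f) / MRP = (6.90% − 4.44%) / 3.60% = 2.46% / 3.60% = 0.683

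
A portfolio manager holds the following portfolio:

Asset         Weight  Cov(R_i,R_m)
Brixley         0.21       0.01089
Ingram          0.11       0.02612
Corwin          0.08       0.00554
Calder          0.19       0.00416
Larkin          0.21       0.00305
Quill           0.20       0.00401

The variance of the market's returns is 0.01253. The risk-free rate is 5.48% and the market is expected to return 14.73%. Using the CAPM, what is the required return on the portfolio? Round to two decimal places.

11.26%

β_Brixley = 0.01089 / 0.01253 = 0.8691
β_Ingram = 0.02612 / 0.01253 = 2.0846
β_Corwin = 0.00554 / 0.01253 = 0.4421
β_Calder = 0.00416 / 0.01253 = 0.3320
β_Larkin = 0.00305 / 0.01253 = 0.2434
β_Quill = 0.00401 / 0.01253 = 0.3200
β_P = Σ w_i β_i = 0.21×0.8691 + 0.11×2.0846 + 0.08×0.4421 + 0.19×0.3320 + 0.21×0.2434 + 0.20×0.3200 = 0.6254
MRP = 14.73% − 5.48% = 9.25%
E(R_P) = R_f + β_P × MRP = 5.48% + 0.6254 × 9.25% = 11.26%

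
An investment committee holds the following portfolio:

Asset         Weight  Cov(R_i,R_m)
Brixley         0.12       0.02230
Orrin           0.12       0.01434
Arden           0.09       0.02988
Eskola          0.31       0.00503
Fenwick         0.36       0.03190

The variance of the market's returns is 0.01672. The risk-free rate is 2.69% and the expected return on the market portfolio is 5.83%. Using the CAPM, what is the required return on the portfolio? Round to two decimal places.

β_Brixley = 0.02230 / 0.01672 = 1.3337
β_Orrin = 0.01434 / 0.01672 = 0.8577
β_Arden = 0.02988 / 0.01672 = 1.7871
β_Eskola = 0.00503 / 0.01672 = 0.3008
β_Fenwick = 0.03190 / 0.01672 = 1.9079
β_P = Σ w_i β_i = 0.12×1.3337 + 0.12×0.8577 + 0.09×1.7871 + 0.31×0.3008 + 0.36×1.9079 = 1.2039
MRP = 5.83% − 2.69% = 3.14%
E(R_P) = R_f + β_P × MRP = 2.69% + 1.2039 × 3.14% = 6.47%

6.47%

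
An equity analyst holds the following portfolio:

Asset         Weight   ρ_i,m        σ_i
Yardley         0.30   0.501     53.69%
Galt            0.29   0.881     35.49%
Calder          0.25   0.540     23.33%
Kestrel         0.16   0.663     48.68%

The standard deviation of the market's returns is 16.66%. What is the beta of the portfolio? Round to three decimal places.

1.528

β_Yardley = 0.501 × 53.69% / 16.66% = 1.6146
β_Galt = 0.881 × 35.49% / 16.66% = 1.8768
β_Calder = 0.540 × 23.33% / 16.66% = 0.7562
β_Kestrel = 0.663 × 48.68% / 16.66% = 1.9373
β_P = Σ w_i β_i = 0.30×1.6146 + 0.29×1.8768 + 0.25×0.7562 + 0.16×1.9373 = 1.5277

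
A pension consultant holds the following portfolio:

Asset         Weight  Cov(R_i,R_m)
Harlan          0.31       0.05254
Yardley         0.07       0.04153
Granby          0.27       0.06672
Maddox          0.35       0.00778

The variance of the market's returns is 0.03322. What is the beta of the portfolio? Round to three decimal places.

1.202

β_Harlan = 0.05254 / 0.03322 = 1.5816
β_Yardley = 0.04153 / 0.03322 = 1.2502
β_Granby = 0.06672 / 0.03322 = 2.0084
β_Maddox = 0.00778 / 0.03322 = 0.2342
β_P = Σ w_i β_i = 0.31×1.5816 + 0.07×1.2502 + 0.27×2.0084 + 0.35×0.2342 = 1.2020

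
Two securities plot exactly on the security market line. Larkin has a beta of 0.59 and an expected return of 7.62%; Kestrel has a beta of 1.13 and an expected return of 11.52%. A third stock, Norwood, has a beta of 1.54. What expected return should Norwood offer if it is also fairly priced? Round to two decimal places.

MRP (SML slope) = (11.52% − 7.62%) / (1.13 − 0.59) = 3.90% / 0.54 = 7.2222%
R_f (intercept) = 7.62% − 0.59 × 7.2222% = 3.3589%
E(R_Norwood) = R_f + β × MRP = 3.3589% + 1.54 × 7.2222% = 14.48%

14.48%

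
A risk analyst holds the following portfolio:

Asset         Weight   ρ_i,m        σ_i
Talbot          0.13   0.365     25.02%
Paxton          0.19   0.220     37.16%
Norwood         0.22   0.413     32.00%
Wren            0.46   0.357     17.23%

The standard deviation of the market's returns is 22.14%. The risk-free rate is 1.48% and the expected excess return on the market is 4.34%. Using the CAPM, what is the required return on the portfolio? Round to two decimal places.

3.14%

β_Talbot = 0.365 × 25.02% / 22.14% = 0.4125
β_Paxton = 0.220 × 37.16% / 22.14% = 0.3693
β_Norwood = 0.413 × 32.00% / 22.14% = 0.5969
β_Wren = 0.357 × 17.23% / 22.14% = 0.2778
β_P = Σ w_i β_i = 0.13×0.4125 + 0.19×0.3693 + 0.22×0.5969 + 0.46×0.2778 = 0.3829
E(R_P) = R_f + β_P × MRP = 1.48% + 0.3829 × 4.34% = 3.14%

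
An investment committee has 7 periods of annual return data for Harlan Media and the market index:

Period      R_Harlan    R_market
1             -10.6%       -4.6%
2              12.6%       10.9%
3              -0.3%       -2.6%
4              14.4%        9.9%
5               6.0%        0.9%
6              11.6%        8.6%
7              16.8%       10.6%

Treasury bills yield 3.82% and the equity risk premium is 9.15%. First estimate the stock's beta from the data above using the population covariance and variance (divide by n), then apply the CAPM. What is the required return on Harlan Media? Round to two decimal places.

16.36%

Mean R_i = (-10.6 + 12.6 − 0.3 + 14.4 + 6.0 + 11.6 + 16.8) / 7 = 7.2143%
Mean R_m = (-4.6 + 10.9 − 2.6 + 9.9 + 0.9 + 8.6 + 10.6) / 7 = 4.8143%
Σ(R_i − R̄_i)(R_m − R̄_m) = 369.5586  ⇒  Cov = 369.5586 / 7 = 52.7941
Σ(R_m − R̄_m)² = 269.6286  ⇒  Var(R_m) = 269.6286 / 7 = 38.5184
β = Cov / Var(R_m) = 52.7941 / 38.5184 = 1.3706
E(R) = R_f + β × MRP = 3.82% + 1.3706 × 9.15% = 16.36%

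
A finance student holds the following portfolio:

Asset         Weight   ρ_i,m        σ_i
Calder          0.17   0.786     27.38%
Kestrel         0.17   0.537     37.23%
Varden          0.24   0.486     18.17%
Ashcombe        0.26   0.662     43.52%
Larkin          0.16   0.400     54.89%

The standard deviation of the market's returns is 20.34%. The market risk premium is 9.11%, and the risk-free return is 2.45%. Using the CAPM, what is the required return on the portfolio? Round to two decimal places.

β_Calder = 0.786 × 27.38% / 20.34% = 1.0580
β_Kestrel = 0.537 × 37.23% / 20.34% = 0.9829
β_Varden = 0.486 × 18.17% / 20.34% = 0.4342
β_Ashcombe = 0.662 × 43.52% / 20.34% = 1.4164
β_Larkin = 0.400 × 54.89% / 20.34% = 1.0794
β_P = Σ w_i β_i = 0.17×1.0580 + 0.17×0.9829 + 0.24×0.4342 + 0.26×1.4164 + 0.16×1.0794 = 0.9921
E(R_P) = R_f + β_P × MRP = 2.45% + 0.9921 × 9.11% = 11.49%

11.49%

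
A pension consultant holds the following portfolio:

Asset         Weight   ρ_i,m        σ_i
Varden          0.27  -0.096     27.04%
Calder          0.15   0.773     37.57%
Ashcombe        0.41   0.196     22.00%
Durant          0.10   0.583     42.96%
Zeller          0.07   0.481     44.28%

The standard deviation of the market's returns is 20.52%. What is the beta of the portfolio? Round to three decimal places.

0.459

β_Varden = -0.096 × 27.04% / 20.52% = -0.1265
β_Calder = 0.773 × 37.57% / 20.52% = 1.4153
β_Ashcombe = 0.196 × 22.00% / 20.52% = 0.2101
β_Durant = 0.583 × 42.96% / 20.52% = 1.2205
β_Zeller = 0.481 × 44.28% / 20.52% = 1.0379
β_P = Σ w_i β_i = 0.27×-0.1265 + 0.15×1.4153 + 0.41×0.2101 + 0.10×1.2205 + 0.07×1.0379 = 0.4590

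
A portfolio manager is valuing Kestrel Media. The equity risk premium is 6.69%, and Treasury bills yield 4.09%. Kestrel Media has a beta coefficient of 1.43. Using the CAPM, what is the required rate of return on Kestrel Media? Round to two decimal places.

13.66%

E(R) = R_f + β × MRP = 4.09% + 1.43 × 6.69% = 13.66%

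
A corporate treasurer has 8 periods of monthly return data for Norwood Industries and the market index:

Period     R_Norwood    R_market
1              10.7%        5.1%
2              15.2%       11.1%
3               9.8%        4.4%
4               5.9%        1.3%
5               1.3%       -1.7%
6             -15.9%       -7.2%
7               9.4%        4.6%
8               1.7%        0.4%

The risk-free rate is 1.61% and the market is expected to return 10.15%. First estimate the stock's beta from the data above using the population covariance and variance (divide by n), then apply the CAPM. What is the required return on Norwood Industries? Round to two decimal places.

Mean R_i = (10.7 + 15.2 + 9.8 + 5.9 + 1.3 − 15.9 + 9.4 + 1.7) / 8 = 4.7625%
Mean R_m = (5.1 + 11.1 + 4.4 + 1.3 − 1.7 − 7.2 + 4.6 + 0.4) / 8 = 2.2500%
Σ(R_i − R̄_i)(R_m − R̄_m) = 344.5450  ⇒  Cov = 344.5450 / 8 = 43.0681
Σ(R_m − R̄_m)² = 205.8200  ⇒  Var(R_m) = 205.8200 / 8 = 25.7275
β = Cov / Var(R_m) = 43.0681 / 25.7275 = 1.6740
MRP = 10.15% − 1.61% = 8.54%
E(R) = R_f + β × MRP = 1.61% + 1.6740 × 8.54% = 15.91%

15.91%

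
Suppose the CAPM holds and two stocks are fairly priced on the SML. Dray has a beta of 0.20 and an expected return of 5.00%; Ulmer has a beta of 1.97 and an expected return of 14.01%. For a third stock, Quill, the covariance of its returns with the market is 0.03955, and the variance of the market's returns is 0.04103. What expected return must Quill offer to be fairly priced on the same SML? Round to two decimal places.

8.89%

MRP = (14.01% − 5.00%) / (1.97 − 0.20) = 5.0904%
R_f = 5.00% − 0.20 × 5.0904% = 3.9819%
β_Quill = Cov / Var(R_m) = 0.03955 / 0.04103 = 0.9639
E(R_Quill) = R_f + β × MRP = 3.9819% + 0.9639 × 5.0904% = 8.89%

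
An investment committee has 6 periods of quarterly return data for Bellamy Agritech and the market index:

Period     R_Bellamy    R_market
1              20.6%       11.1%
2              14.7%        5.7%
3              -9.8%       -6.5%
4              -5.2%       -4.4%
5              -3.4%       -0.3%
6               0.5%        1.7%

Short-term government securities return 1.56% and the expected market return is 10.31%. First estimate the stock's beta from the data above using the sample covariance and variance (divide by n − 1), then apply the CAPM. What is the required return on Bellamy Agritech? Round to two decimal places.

Mean R_i = (20.6 + 14.7 − 9.8 − 5.2 − 3.4 + 0.5) / 6 = 2.9000%
Mean R_m = (11.1 + 5.7 − 6.5 − 4.4 − 0.3 + 1.7) / 6 = 1.2167%
Σ(R_i − R̄_i)(R_m − R̄_m) = 379.7300  ⇒  Cov = 379.7300 / 5 = 75.9460
Σ(R_m − R̄_m)² = 211.4083  ⇒  Var(R_m) = 211.4083 / 5 = 42.2817
β = Cov / Var(R_m) = 75.9460 / 42.2817 = 1.7962
MRP = 10.31% − 1.56% = 8.75%
E(R) = R_f + β × MRP = 1.56% + 1.7962 × 8.75% = 17.28%

17.28%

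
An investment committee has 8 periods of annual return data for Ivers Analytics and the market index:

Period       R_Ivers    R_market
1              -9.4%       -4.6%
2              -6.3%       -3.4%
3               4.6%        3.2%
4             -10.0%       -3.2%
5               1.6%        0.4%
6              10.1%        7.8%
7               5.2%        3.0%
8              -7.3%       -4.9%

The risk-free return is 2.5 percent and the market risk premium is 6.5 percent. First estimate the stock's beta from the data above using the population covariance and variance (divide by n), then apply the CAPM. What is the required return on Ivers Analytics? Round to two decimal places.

13.11%

Mean R_i = (-9.4 − 6.3 + 4.6 − 10.0 + 1.6 + 10.1 + 5.2 − 7.3) / 8 = -1.4375%
Mean R_m = (-4.6 − 3.4 + 3.2 − 3.2 + 0.4 + 7.8 + 3.0 − 4.9) / 8 = -0.2125%
Σ(R_i − R̄_i)(R_m − R̄_m) = 239.7263  ⇒  Cov = 239.7263 / 8 = 29.9658
Σ(R_m − R̄_m)² = 146.8488  ⇒  Var(R_m) = 146.8488 / 8 = 18.3561
β = Cov / Var(R_m) = 29.9658 / 18.3561 = 1.6325
E(R) = R_f + β × MRP = 2.5% + 1.6325 × 6.5% = 13.11%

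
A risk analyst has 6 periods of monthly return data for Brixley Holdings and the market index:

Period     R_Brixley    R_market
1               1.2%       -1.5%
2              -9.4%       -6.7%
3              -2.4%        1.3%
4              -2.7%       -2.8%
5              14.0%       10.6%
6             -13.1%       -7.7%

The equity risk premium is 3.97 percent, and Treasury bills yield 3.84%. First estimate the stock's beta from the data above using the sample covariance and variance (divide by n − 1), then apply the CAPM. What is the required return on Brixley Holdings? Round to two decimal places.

Mean R_i = (1.2 − 9.4 − 2.4 − 2.7 + 14.0 − 13.1) / 6 = -2.0667%
Mean R_m = (-1.5 − 6.7 + 1.3 − 2.8 + 10.6 − 7.7) / 6 = -1.1333%
Σ(R_i − R̄_i)(R_m − R̄_m) = 300.8367  ⇒  Cov = 300.8367 / 5 = 60.1673
Σ(R_m − R̄_m)² = 220.6133  ⇒  Var(R_m) = 220.6133 / 5 = 44.1227
β = Cov / Var(R_m) = 60.1673 / 44.1227 = 1.3636
E(R) = R_f + β × MRP = 3.84% + 1.3636 × 3.97% = 9.25%

9.25%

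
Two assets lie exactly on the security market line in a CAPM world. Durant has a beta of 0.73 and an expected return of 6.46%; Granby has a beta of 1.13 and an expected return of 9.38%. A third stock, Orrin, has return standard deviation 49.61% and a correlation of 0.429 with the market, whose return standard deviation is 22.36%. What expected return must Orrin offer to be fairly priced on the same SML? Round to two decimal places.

8.08%

MRP = (9.38% − 6.46%) / (1.13 − 0.73) = 7.3000%
R_f = 6.46% − 0.73 × 7.3000% = 1.1310%
β_Orrin = ρ·σ_i/σ_m = 0.429 × 49.61 / 22.36 = 0.9518
E(R_Orrin) = R_f + β × MRP = 1.1310% + 0.9518 × 7.3000% = 8.08%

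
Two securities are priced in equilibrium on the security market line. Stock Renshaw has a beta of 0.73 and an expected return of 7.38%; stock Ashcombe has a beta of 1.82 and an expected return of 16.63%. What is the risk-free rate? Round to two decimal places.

1.19%

Both satisfy E(R) = R_f + β·MRP, so the slope of the SML is
MRP = (16.63% − 7.38%) / (1.82 − 0.73) = 9.25% / 1.09 = 8.4862%
R_f = E(R_Renshaw) − β_Renshaw·MRP = 7.38% − 0.73 × 8.4862% = 1.1851%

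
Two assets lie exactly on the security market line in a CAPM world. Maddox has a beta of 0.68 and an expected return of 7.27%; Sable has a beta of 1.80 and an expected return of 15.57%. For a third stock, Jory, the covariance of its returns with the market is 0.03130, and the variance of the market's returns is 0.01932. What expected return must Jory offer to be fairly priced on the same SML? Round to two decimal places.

MRP = (15.57% − 7.27%) / (1.80 − 0.68) = 7.4107%
R_f = 7.27% − 0.68 × 7.4107% = 2.2307%
β_Jory = Cov / Var(R_m) = 0.03130 / 0.01932 = 1.6201
E(R_Jory) = R_f + β × MRP = 2.2307% + 1.6201 × 7.4107% = 14.24%

14.24%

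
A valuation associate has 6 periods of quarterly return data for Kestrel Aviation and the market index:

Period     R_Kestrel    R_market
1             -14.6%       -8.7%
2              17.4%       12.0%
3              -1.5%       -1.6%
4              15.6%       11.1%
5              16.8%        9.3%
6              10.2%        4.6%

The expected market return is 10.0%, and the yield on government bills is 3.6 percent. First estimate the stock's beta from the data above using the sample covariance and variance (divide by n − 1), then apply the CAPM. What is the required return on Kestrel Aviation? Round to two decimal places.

Mean R_i = (-14.6 + 17.4 − 1.5 + 15.6 + 16.8 + 10.2) / 6 = 7.3167%
Mean R_m = (-8.7 + 12.0 − 1.6 + 11.1 + 9.3 + 4.6) / 6 = 4.4500%
Σ(R_i − R̄_i)(R_m − R̄_m) = 519.1850  ⇒  Cov = 519.1850 / 5 = 103.8370
Σ(R_m − R̄_m)² = 334.2950  ⇒  Var(R_m) = 334.2950 / 5 = 66.8590
β = Cov / Var(R_m) = 103.8370 / 66.8590 = 1.5531
MRP = 10.0% − 3.6% = 6.40%
E(R) = R_f + β × MRP = 3.6% + 1.5531 × 6.4% = 13.54%

13.54%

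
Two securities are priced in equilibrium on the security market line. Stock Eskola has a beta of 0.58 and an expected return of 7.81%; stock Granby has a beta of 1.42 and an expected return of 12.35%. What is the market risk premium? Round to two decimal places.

5.40%

Both satisfy E(R) = R_f + β·MRP, so the slope of the SML is
MRP = (12.35% − 7.81%) / (1.42 − 0.58) = 4.54% / 0.84 = 5.4048%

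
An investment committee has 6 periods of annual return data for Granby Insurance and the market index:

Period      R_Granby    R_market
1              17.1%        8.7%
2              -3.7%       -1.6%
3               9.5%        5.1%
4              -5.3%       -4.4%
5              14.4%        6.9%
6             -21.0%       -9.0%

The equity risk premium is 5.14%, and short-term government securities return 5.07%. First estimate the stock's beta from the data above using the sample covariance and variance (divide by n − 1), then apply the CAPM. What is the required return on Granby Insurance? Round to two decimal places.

15.57%

Mean R_i = (17.1 − 3.7 + 9.5 − 5.3 + 14.4 − 21.0) / 6 = 1.8333%
Mean R_m = (8.7 − 1.6 + 5.1 − 4.4 + 6.9 − 9.0) / 6 = 0.9500%
Σ(R_i − R̄_i)(R_m − R̄_m) = 504.3700  ⇒  Cov = 504.3700 / 5 = 100.8740
Σ(R_m − R̄_m)² = 246.8150  ⇒  Var(R_m) = 246.8150 / 5 = 49.3630
β = Cov / Var(R_m) = 100.8740 / 49.3630 = 2.0435
E(R) = R_f + β × MRP = 5.07% + 2.0435 × 5.14% = 15.57%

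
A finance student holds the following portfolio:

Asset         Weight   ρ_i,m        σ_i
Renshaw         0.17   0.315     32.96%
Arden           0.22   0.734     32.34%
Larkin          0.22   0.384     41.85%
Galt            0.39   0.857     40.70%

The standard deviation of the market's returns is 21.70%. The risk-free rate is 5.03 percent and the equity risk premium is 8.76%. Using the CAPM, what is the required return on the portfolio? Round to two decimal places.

β_Renshaw = 0.315 × 32.96% / 21.70% = 0.4785
β_Arden = 0.734 × 32.34% / 21.70% = 1.0939
β_Larkin = 0.384 × 41.85% / 21.70% = 0.7406
β_Galt = 0.857 × 40.70% / 21.70% = 1.6074
β_P = Σ w_i β_i = 0.17×0.4785 + 0.22×1.0939 + 0.22×0.7406 + 0.39×1.6074 = 1.1118
E(R_P) = R_f + β_P × MRP = 5.03% + 1.1118 × 8.76% = 14.77%

14.77%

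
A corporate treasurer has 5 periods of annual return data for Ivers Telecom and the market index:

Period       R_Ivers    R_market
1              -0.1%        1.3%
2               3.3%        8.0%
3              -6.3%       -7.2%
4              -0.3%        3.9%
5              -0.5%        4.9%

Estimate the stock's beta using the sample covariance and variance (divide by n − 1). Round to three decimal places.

0.575

Mean R_i = (-0.1 + 3.3 − 6.3 − 0.3 − 0.5) / 5 = -0.7800%
Mean R_m = (1.3 + 8.0 − 7.2 + 3.9 + 4.9) / 5 = 2.1800%
Σ(R_i − R̄_i)(R_m − R̄_m) = 76.5120  ⇒  Cov = 76.5120 / 4 = 19.1280
Σ(R_m − R̄_m)² = 132.9880  ⇒  Var(R_m) = 132.9880 / 4 = 33.2470
β = Cov / Var(R_m) = 19.1280 / 33.2470 = 0.5753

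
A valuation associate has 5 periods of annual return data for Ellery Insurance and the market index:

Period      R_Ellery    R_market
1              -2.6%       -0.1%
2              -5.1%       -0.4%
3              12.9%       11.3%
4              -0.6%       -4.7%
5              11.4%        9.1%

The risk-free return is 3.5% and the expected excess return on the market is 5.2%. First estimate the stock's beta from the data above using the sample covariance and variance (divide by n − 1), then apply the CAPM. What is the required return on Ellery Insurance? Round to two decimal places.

Mean R_i = (-2.6 − 5.1 + 12.9 − 0.6 + 11.4) / 5 = 3.2000%
Mean R_m = (-0.1 − 0.4 + 11.3 − 4.7 + 9.1) / 5 = 3.0400%
Σ(R_i − R̄_i)(R_m − R̄_m) = 205.9900  ⇒  Cov = 205.9900 / 4 = 51.4975
Σ(R_m − R̄_m)² = 186.5520  ⇒  Var(R_m) = 186.5520 / 4 = 46.6380
β = Cov / Var(R_m) = 51.4975 / 46.6380 = 1.1042
E(R) = R_f + β × MRP = 3.5% + 1.1042 × 5.2% = 9.24%

9.24%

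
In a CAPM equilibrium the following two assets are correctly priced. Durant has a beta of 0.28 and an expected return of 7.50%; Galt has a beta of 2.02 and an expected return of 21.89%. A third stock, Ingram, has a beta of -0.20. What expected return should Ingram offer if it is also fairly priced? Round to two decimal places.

MRP (SML slope) = (21.89% − 7.50%) / (2.02 − 0.28) = 14.39% / 1.74 = 8.2701%
R_f (intercept) = 7.50% − 0.28 × 8.2701% = 5.1844%
E(R_Ingram) = R_f + β × MRP = 5.1844% + -0.20 × 8.2701% = 3.53%

3.53%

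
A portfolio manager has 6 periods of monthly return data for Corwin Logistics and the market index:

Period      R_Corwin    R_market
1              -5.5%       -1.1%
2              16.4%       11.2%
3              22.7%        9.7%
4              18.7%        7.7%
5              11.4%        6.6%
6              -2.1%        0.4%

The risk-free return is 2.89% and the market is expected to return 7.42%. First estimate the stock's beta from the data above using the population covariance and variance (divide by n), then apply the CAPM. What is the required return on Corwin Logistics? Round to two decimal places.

Mean R_i = (-5.5 + 16.4 + 22.7 + 18.7 + 11.4 − 2.1) / 6 = 10.2667%
Mean R_m = (-1.1 + 11.2 + 9.7 + 7.7 + 6.6 + 0.4) / 6 = 5.7500%
Σ(R_i − R̄_i)(R_m − R̄_m) = 274.1100  ⇒  Cov = 274.1100 / 6 = 45.6850
Σ(R_m − R̄_m)² = 125.3750  ⇒  Var(R_m) = 125.3750 / 6 = 20.8958
β = Cov / Var(R_m) = 45.6850 / 20.8958 = 2.1863
MRP = 7.42% − 2.89% = 4.53%
E(R) = R_f + β × MRP = 2.89% + 2.1863 × 4.53% = 12.79%

12.79%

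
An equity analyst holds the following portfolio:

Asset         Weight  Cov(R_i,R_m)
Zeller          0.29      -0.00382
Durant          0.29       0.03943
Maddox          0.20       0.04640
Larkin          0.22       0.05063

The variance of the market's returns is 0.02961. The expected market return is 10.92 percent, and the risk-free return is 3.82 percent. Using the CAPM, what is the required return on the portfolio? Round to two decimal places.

β_Zeller = -0.00382 / 0.02961 = -0.1290
β_Durant = 0.03943 / 0.02961 = 1.3316
β_Maddox = 0.04640 / 0.02961 = 1.5670
β_Larkin = 0.05063 / 0.02961 = 1.7099
β_P = Σ w_i β_i = 0.29×-0.1290 + 0.29×1.3316 + 0.20×1.5670 + 0.22×1.7099 = 1.0383
MRP = 10.92% − 3.82% = 7.10%
E(R_P) = R_f + β_P × MRP = 3.82% + 1.0383 × 7.10% = 11.19%

11.19%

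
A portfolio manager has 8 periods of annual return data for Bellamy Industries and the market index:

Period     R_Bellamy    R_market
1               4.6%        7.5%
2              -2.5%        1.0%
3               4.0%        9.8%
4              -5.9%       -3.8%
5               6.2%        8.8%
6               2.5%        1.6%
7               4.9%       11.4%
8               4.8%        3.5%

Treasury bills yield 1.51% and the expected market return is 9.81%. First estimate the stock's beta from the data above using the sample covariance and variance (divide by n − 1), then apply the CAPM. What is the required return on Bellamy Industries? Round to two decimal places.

Mean R_i = (4.6 − 2.5 + 4.0 − 5.9 + 6.2 + 2.5 + 4.9 + 4.8) / 8 = 2.3250%
Mean R_m = (7.5 + 1.0 + 9.8 − 3.8 + 8.8 + 1.6 + 11.4 + 3.5) / 8 = 4.9750%
Σ(R_i − R̄_i)(R_m − R̄_m) = 132.3050  ⇒  Cov = 132.3050 / 7 = 18.9007
Σ(R_m − R̄_m)² = 191.9350  ⇒  Var(R_m) = 191.9350 / 7 = 27.4193
β = Cov / Var(R_m) = 18.9007 / 27.4193 = 0.6893
MRP = 9.81% − 1.51% = 8.30%
E(R) = R_f + β × MRP = 1.51% + 0.6893 × 8.30% = 7.23%

7.23%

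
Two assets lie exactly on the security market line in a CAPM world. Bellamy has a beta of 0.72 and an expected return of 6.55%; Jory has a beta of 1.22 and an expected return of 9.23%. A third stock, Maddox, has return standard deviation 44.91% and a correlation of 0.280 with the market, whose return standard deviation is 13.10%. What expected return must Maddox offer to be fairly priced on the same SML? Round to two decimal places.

MRP = (9.23% − 6.55%) / (1.22 − 0.72) = 5.3600%
R_f = 6.55% − 0.72 × 5.3600% = 2.6908%
β_Maddox = ρ·σ_i/σ_m = 0.280 × 44.91 / 13.10 = 0.9599
E(R_Maddox) = R_f + β × MRP = 2.6908% + 0.9599 × 5.3600% = 7.84%

7.84%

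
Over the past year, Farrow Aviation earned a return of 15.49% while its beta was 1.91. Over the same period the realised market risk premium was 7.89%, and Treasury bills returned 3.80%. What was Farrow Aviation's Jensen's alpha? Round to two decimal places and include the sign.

-3.38%

CAPM benchmark = R_f + β(R_m − R_f) = 3.80% + 1.91 × 7.89% = 18.8699%
α = actual − benchmark = 15.49% − 18.8699% = -3.38%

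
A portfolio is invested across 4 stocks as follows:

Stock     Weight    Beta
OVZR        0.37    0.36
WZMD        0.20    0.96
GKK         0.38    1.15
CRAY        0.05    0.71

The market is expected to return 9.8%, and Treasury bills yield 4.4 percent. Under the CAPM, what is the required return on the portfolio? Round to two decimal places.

8.71%

β_P = Σ w_i β_i = 0.37×0.36 + 0.20×0.96 + 0.38×1.15 + 0.05×0.71 = 0.7977
MRP = 9.8% − 4.4% = 5.40%
E(R_P) = R_f + β_P × MRP = 4.4% + 0.7977 × 5.4% = 8.71%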